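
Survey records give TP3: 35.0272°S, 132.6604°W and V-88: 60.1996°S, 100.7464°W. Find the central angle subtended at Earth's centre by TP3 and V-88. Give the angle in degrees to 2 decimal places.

32.49°

Δφ = -25.1724°,  Δλ = 31.9140°
a = sin²(Δφ/2) + cos φ₁ cos φ₂ sin²(Δλ/2) = 0.078242
c = 2·arcsin(√a) = 0.567000 rad = 32.4867°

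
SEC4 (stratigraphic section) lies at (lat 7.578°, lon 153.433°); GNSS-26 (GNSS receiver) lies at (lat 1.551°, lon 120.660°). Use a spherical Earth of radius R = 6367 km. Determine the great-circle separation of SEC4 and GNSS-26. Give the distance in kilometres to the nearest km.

Δφ = -6.0270°,  Δλ = -32.7730°
a = sin²(Δφ/2) + cos φ₁ cos φ₂ sin²(Δλ/2) = 0.081629
c = 2·arcsin(√a) = 0.579489 rad = 33.2023°
d = R·c = 6367 × 0.579489 = 3689.6 km

3690 km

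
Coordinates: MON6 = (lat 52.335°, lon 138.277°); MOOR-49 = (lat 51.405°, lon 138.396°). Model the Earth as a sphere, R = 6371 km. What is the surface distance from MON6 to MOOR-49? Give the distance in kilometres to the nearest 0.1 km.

103.7 km

Δφ = -0.9300°,  Δλ = 0.1190°
a = sin²(Δφ/2) + cos φ₁ cos φ₂ sin²(Δλ/2) = 0.000066
c = 2·arcsin(√a) = 0.016282 rad = 0.9329°
d = R·c = 6371 × 0.016282 = 103.7 km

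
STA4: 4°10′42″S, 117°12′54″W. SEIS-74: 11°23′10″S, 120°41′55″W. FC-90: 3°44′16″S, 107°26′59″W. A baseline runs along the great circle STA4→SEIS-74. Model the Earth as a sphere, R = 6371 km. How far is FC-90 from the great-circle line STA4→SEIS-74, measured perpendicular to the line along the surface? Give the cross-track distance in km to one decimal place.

959.8 km

STA4: φ = -4.17833°, λ = -117.21500°
SEIS-74: φ = -11.38611°, λ = -120.69861°
FC-90: φ = -3.73778°, λ = -107.44972°
δ₁₃ = central angle STA4→FC-90 = 0.170202 rad  (haversine)
θ₁₃ = bearing STA4→FC-90 = 87.755°,  θ₁₂ = bearing STA4→SEIS-74 = 205.373°
dₓₜ = R·arcsin(sin δ₁₃ · sin(θ₁₃ − θ₁₂)) = 6371·arcsin(0.16938·sin(-117.618°)) = -959.795 km
|dₓₜ| = 959.795 km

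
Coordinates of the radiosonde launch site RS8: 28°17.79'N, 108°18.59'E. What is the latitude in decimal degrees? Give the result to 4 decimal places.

28.2965°N

28° + 17.79′/60 = 28 + 0.29650 = 28.2965°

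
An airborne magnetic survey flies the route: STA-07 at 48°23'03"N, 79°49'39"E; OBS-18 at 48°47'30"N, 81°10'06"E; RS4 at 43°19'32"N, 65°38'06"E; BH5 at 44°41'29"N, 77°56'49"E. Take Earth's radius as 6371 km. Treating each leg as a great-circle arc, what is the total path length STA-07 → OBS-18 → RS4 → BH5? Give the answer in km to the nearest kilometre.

STA-07: φ = +48.38417°, λ = +79.82750°
OBS-18: φ = +48.79167°, λ = +81.16833°
RS4: φ = +43.32556°, λ = +65.63500°
BH5: φ = +44.69139°, λ = +77.94694°
STA-07→OBS-18: c = 0.017035 rad, d = 108.53 km
OBS-18→RS4: c = 0.210398 rad, d = 1340.45 km
RS4→BH5: c = 0.156224 rad, d = 995.30 km
Total = 108.53 + 1340.45 + 995.30 = 2444.28 km

2444 km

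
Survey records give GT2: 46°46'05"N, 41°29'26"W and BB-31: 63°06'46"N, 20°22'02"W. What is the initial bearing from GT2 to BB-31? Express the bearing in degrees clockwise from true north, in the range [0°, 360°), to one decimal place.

GT2: φ = +46.76806°, λ = -41.49056°
BB-31: φ = +63.11278°, λ = -20.36722°
Δλ = 21.1233°
y = sin Δλ · cos φ₂ = 0.162975
x = cos φ₁ sin φ₂ − sin φ₁ cos φ₂ cos Δλ = 0.303555
θ = atan2(y, x) = 28.2308° → 28.2308° (mod 360°)

28.2°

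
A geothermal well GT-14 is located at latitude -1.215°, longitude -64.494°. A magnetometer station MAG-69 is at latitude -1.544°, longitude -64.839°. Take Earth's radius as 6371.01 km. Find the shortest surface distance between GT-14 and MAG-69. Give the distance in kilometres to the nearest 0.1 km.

53.0 km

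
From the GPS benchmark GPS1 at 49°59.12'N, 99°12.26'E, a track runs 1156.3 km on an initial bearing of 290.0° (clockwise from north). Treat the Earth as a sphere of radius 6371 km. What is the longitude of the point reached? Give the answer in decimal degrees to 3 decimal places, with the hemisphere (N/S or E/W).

GPS1: φ = +49.98533°, λ = +99.20433°
δ = d/R = 1156.3/6371 = 0.181494 rad
φ₂ = arcsin(sin φ₁ cos δ + cos φ₁ sin δ cos θ)
   = arcsin(0.76588·0.98358 + 0.64298·0.18050·0.34202) = 52.46625°
λ₂ = λ₁ + atan2(sin θ sin δ cos φ₁, cos δ − sin φ₁ sin φ₂) = 83.03913°

83.039°E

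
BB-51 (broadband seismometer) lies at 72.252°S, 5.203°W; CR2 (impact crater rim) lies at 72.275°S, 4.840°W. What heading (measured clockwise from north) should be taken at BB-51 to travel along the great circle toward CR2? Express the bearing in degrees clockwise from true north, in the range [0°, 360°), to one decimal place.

Δλ = 0.3630°
y = sin Δλ · cos φ₂ = 0.001929
x = cos φ₁ sin φ₂ − sin φ₁ cos φ₂ cos Δλ = -0.000407
θ = atan2(y, x) = 101.9221° → 101.9221° (mod 360°)

101.9°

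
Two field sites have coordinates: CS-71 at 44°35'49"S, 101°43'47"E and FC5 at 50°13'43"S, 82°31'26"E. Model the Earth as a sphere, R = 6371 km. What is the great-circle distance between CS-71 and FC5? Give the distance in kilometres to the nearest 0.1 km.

1569.2 km

CS-71: φ = -44.59694°, λ = +101.72972°
FC5: φ = -50.22861°, λ = +82.52389°
Δφ = -5.6317°,  Δλ = -19.2058°
a = sin²(Δφ/2) + cos φ₁ cos φ₂ sin²(Δλ/2) = 0.015090
c = 2·arcsin(√a) = 0.246305 rad = 14.1122°
d = R·c = 6371 × 0.246305 = 1569.2 km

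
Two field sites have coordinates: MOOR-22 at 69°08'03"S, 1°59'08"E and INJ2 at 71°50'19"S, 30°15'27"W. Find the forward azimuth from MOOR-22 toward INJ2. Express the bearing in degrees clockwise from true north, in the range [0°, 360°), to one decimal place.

241.0°

MOOR-22: φ = -69.13417°, λ = +1.98556°
INJ2: φ = -71.83861°, λ = -30.25750°
Δλ = -32.2431°
y = sin Δλ · cos φ₂ = -0.166293
x = cos φ₁ sin φ₂ − sin φ₁ cos φ₂ cos Δλ = -0.092097
θ = atan2(y, x) = -118.9788° → 241.0212° (mod 360°)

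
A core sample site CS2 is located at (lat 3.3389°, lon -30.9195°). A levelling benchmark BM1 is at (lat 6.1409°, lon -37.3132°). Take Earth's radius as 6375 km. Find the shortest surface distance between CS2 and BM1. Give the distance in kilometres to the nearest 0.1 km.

774.4 km

Δφ = 2.8020°,  Δλ = -6.3937°
a = sin²(Δφ/2) + cos φ₁ cos φ₂ sin²(Δλ/2) = 0.003685
c = 2·arcsin(√a) = 0.121477 rad = 6.9601°
d = R·c = 6375 × 0.121477 = 774.4 km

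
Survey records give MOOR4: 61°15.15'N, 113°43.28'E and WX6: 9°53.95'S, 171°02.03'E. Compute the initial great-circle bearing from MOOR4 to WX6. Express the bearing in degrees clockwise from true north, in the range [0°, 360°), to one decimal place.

123.5°

MOOR4: φ = +61.25250°, λ = +113.72133°
WX6: φ = -9.89917°, λ = +171.03383°
Δλ = 57.3125°
y = sin Δλ · cos φ₂ = 0.829098
x = cos φ₁ sin φ₂ − sin φ₁ cos φ₂ cos Δλ = -0.549127
θ = atan2(y, x) = 123.5172° → 123.5172° (mod 360°)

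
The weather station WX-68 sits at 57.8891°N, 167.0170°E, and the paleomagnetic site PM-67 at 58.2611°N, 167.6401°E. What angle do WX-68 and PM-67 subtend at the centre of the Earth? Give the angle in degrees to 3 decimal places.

0.497°

Δφ = 0.3720°,  Δλ = 0.6231°
a = sin²(Δφ/2) + cos φ₁ cos φ₂ sin²(Δλ/2) = 0.000019
c = 2·arcsin(√a) = 0.008673 rad = 0.4969°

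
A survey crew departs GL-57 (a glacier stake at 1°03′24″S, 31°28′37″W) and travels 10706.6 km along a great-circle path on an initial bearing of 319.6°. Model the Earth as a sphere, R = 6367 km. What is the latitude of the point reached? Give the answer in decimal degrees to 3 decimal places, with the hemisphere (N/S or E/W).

GL-57: φ = -1.05667°, λ = -31.47694°
δ = d/R = 10706.6/6367 = 1.681577 rad
φ₂ = arcsin(sin φ₁ cos δ + cos φ₁ sin δ cos θ)
   = arcsin(-0.01844·-0.11055 + 0.99983·0.99387·0.76154) = 49.35678°
λ₂ = λ₁ + atan2(sin θ sin δ cos φ₁, cos δ − sin φ₁ sin φ₂) = -130.00385°

49.357°N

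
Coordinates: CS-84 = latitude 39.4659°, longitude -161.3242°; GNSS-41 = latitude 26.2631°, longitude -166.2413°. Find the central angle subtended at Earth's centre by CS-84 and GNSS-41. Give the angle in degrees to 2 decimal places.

13.83°

Δφ = -13.2028°,  Δλ = -4.9171°
a = sin²(Δφ/2) + cos φ₁ cos φ₂ sin²(Δλ/2) = 0.014490
c = 2·arcsin(√a) = 0.241335 rad = 13.8275°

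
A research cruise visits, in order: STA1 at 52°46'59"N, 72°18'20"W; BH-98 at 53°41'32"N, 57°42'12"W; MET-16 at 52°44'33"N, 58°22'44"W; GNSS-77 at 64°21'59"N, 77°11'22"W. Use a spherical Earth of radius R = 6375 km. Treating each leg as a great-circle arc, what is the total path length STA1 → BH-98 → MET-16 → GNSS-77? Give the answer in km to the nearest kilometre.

2770 km

STA1: φ = +52.78306°, λ = -72.30556°
BH-98: φ = +53.69222°, λ = -57.70333°
MET-16: φ = +52.74250°, λ = -58.37889°
GNSS-77: φ = +64.36639°, λ = -77.18944°
STA1→BH-98: c = 0.153080 rad, d = 975.89 km
BH-98→MET-16: c = 0.018016 rad, d = 114.85 km
MET-16→GNSS-77: c = 0.263428 rad, d = 1679.35 km
Total = 975.89 + 114.85 + 1679.35 = 2770.10 km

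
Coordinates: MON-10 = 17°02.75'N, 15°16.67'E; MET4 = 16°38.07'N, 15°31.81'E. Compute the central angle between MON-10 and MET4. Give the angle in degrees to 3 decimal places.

0.477°

MON-10: φ = +17.04583°, λ = +15.27783°
MET4: φ = +16.63450°, λ = +15.53017°
Δφ = -0.4113°,  Δλ = 0.2523°
a = sin²(Δφ/2) + cos φ₁ cos φ₂ sin²(Δλ/2) = 0.000017
c = 2·arcsin(√a) = 0.008325 rad = 0.4770°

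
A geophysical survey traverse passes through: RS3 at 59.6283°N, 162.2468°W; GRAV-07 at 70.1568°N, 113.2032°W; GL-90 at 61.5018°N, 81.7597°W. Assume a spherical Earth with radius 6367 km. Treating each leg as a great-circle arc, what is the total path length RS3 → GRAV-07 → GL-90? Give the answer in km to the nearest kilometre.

4191 km

RS3→GRAV-07: c = 0.392290 rad, d = 2497.71 km
GRAV-07→GL-90: c = 0.266003 rad, d = 1693.64 km
Total = 2497.71 + 1693.64 = 4191.35 km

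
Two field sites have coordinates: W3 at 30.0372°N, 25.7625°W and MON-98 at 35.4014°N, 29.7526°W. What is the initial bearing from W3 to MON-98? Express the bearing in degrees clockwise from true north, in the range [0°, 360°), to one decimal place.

Δλ = -3.9901°
y = sin Δλ · cos φ₂ = -0.056719
x = cos φ₁ sin φ₂ − sin φ₁ cos φ₂ cos Δλ = 0.094475
θ = atan2(y, x) = -30.9788° → 329.0212° (mod 360°)

329.0°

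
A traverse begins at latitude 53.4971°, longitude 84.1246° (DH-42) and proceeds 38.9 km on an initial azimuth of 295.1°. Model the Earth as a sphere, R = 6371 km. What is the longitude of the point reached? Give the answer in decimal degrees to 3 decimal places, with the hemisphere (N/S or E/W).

δ = d/R = 38.9/6371 = 0.006106 rad
φ₂ = arcsin(sin φ₁ cos δ + cos φ₁ sin δ cos θ)
   = arcsin(0.80383·0.99998 + 0.59486·0.00611·0.42420) = 53.64431°
λ₂ = λ₁ + atan2(sin θ sin δ cos φ₁, cos δ − sin φ₁ sin φ₂) = 83.59018°

83.590°E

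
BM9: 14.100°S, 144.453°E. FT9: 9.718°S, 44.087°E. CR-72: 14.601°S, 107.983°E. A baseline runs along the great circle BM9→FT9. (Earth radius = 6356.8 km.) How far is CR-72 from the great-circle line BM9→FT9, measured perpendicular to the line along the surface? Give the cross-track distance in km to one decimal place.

422.1 km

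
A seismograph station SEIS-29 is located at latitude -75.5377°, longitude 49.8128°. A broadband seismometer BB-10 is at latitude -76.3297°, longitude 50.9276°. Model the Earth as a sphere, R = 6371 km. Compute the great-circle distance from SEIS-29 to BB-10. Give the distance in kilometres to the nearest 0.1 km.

Δφ = -0.7920°,  Δλ = 1.1148°
a = sin²(Δφ/2) + cos φ₁ cos φ₂ sin²(Δλ/2) = 0.000053
c = 2·arcsin(√a) = 0.014609 rad = 0.8370°
d = R·c = 6371 × 0.014609 = 93.1 km

93.1 km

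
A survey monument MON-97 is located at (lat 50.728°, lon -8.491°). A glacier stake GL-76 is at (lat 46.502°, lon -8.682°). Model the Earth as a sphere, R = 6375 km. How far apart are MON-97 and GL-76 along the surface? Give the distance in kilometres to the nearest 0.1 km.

470.4 km

Δφ = -4.2260°,  Δλ = -0.1910°
a = sin²(Δφ/2) + cos φ₁ cos φ₂ sin²(Δλ/2) = 0.001361
c = 2·arcsin(√a) = 0.073790 rad = 4.2279°
d = R·c = 6375 × 0.073790 = 470.4 km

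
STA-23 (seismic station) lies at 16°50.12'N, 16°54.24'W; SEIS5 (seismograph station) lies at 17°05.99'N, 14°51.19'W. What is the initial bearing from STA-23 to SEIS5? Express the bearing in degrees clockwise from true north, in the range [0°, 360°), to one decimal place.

82.0°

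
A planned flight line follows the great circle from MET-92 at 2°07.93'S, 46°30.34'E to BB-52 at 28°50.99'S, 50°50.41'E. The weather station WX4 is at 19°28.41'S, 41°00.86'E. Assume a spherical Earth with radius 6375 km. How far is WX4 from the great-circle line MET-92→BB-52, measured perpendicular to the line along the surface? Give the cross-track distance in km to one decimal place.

848.4 km

MET-92: φ = -2.13217°, λ = +46.50567°
BB-52: φ = -28.84983°, λ = +50.84017°
WX4: φ = -19.47350°, λ = +41.01433°
δ₁₃ = central angle MET-92→WX4 = 0.316848 rad  (haversine)
θ₁₃ = bearing MET-92→WX4 = 196.832°,  θ₁₂ = bearing MET-92→BB-52 = 171.626°
dₓₜ = R·arcsin(sin δ₁₃ · sin(θ₁₃ − θ₁₂)) = 6375·arcsin(0.31157·sin(25.206°)) = 848.419 km
|dₓₜ| = 848.419 km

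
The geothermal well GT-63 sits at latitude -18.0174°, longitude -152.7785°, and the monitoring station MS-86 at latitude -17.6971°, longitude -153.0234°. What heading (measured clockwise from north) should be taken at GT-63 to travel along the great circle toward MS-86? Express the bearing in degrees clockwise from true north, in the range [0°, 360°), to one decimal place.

Δλ = -0.2449°
y = sin Δλ · cos φ₂ = -0.004072
x = cos φ₁ sin φ₂ − sin φ₁ cos φ₂ cos Δλ = 0.005588
θ = atan2(y, x) = -36.0833° → 323.9167° (mod 360°)

323.9°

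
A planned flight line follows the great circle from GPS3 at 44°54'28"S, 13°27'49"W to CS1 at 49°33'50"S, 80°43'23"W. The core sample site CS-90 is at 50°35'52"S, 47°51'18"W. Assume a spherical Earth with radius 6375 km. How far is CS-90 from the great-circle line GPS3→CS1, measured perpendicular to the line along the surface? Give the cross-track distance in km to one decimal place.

GPS3: φ = -44.90778°, λ = -13.46361°
CS1: φ = -49.56389°, λ = -80.72306°
CS-90: φ = -50.59778°, λ = -47.85500°
δ₁₃ = central angle GPS3→CS-90 = 0.411584 rad  (haversine)
θ₁₃ = bearing GPS3→CS-90 = 243.664°,  θ₁₂ = bearing GPS3→CS1 = 238.815°
dₓₜ = R·arcsin(sin δ₁₃ · sin(θ₁₃ − θ₁₂)) = 6375·arcsin(0.40006·sin(4.850°)) = 215.668 km
|dₓₜ| = 215.668 km

215.7 km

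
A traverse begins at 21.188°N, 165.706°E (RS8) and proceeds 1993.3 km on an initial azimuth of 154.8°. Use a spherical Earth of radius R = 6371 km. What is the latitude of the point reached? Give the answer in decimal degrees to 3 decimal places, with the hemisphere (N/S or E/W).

δ = d/R = 1993.3/6371 = 0.312871 rad
φ₂ = arcsin(sin φ₁ cos δ + cos φ₁ sin δ cos θ)
   = arcsin(0.36143·0.95145 + 0.93240·0.30779·-0.90483) = 4.83071°
λ₂ = λ₁ + atan2(sin θ sin δ cos φ₁, cos δ − sin φ₁ sin φ₂) = 173.26334°

4.831°N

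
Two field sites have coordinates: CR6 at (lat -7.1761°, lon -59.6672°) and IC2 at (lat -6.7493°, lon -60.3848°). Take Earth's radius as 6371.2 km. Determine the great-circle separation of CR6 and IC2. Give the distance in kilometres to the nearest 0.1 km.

92.3 km

Δφ = 0.4268°,  Δλ = -0.7176°
a = sin²(Δφ/2) + cos φ₁ cos φ₂ sin²(Δλ/2) = 0.000053
c = 2·arcsin(√a) = 0.014493 rad = 0.8304°
d = R·c = 6371.2 × 0.014493 = 92.3 km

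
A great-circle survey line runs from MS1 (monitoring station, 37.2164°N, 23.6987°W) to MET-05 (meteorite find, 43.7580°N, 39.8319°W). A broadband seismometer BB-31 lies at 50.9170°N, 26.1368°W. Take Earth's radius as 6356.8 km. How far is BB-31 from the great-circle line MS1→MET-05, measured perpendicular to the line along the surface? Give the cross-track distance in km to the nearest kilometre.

1176 km

δ₁₃ = central angle MS1→BB-31 = 0.241032 rad  (haversine)
θ₁₃ = bearing MS1→BB-31 = 353.549°,  θ₁₂ = bearing MS1→MET-05 = 303.159°
dₓₜ = R·arcsin(sin δ₁₃ · sin(θ₁₃ − θ₁₂)) = 6356.8·arcsin(0.23870·sin(50.390°)) = 1175.697 km
|dₓₜ| = 1175.697 km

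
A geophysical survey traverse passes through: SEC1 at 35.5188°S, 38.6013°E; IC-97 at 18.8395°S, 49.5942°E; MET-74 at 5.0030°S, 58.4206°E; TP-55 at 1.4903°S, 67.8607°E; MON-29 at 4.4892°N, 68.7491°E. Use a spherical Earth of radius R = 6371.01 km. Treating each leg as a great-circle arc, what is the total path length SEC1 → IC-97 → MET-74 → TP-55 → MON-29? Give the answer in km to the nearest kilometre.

SEC1→IC-97: c = 0.336877 rad, d = 2146.25 km
IC-97→MET-74: c = 0.284447 rad, d = 1812.21 km
MET-74→TP-55: c = 0.175525 rad, d = 1118.27 km
TP-55→MON-29: c = 0.105506 rad, d = 672.18 km
Total = 2146.25 + 1812.21 + 1118.27 + 672.18 = 5748.91 km

5749 km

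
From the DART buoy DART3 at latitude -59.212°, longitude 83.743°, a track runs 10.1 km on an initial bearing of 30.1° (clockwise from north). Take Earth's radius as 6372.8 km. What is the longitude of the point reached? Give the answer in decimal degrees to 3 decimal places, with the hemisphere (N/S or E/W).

δ = d/R = 10.1/6372.8 = 0.001585 rad
φ₂ = arcsin(sin φ₁ cos δ + cos φ₁ sin δ cos θ)
   = arcsin(-0.85907·1.00000 + 0.51186·0.00158·0.86515) = -59.13341°
λ₂ = λ₁ + atan2(sin θ sin δ cos φ₁, cos δ − sin φ₁ sin φ₂) = 83.83177°

83.832°E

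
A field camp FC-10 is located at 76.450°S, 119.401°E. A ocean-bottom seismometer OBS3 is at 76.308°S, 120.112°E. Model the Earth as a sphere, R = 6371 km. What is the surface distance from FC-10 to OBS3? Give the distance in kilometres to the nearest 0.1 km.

24.4 km

Δφ = 0.1420°,  Δλ = 0.7110°
a = sin²(Δφ/2) + cos φ₁ cos φ₂ sin²(Δλ/2) = 0.000004
c = 2·arcsin(√a) = 0.003832 rad = 0.2195°
d = R·c = 6371 × 0.003832 = 24.4 km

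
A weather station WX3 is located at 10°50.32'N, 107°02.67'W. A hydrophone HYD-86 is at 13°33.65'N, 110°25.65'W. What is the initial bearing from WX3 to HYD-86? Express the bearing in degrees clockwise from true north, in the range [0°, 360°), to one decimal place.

WX3: φ = +10.83867°, λ = -107.04450°
HYD-86: φ = +13.56083°, λ = -110.42750°
Δλ = -3.3830°
y = sin Δλ · cos φ₂ = -0.057365
x = cos φ₁ sin φ₂ − sin φ₁ cos φ₂ cos Δλ = 0.047811
θ = atan2(y, x) = -50.1902° → 309.8098° (mod 360°)

309.8°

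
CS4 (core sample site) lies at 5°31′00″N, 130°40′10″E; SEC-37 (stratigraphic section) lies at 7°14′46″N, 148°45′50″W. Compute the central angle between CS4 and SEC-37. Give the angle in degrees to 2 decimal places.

CS4: φ = +5.51667°, λ = +130.66944°
SEC-37: φ = +7.24611°, λ = -148.76389°
Δφ = 1.7294°,  Δλ = 80.5667°
a = sin²(Δφ/2) + cos φ₁ cos φ₂ sin²(Δλ/2) = 0.413018
c = 2·arcsin(√a) = 1.395943 rad = 79.9817°

79.98°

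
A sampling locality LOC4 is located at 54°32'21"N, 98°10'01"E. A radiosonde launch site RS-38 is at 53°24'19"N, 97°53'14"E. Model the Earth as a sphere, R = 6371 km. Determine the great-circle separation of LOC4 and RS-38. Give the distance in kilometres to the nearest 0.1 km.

127.4 km

LOC4: φ = +54.53917°, λ = +98.16694°
RS-38: φ = +53.40528°, λ = +97.88722°
Δφ = -1.1339°,  Δλ = -0.2797°
a = sin²(Δφ/2) + cos φ₁ cos φ₂ sin²(Δλ/2) = 0.000100
c = 2·arcsin(√a) = 0.019997 rad = 1.1458°
d = R·c = 6371 × 0.019997 = 127.4 km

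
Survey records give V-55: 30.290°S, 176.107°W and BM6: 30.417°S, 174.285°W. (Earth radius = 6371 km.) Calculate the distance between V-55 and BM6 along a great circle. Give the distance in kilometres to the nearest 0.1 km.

175.4 km

Δφ = -0.1270°,  Δλ = 1.8220°
a = sin²(Δφ/2) + cos φ₁ cos φ₂ sin²(Δλ/2) = 0.000189
c = 2·arcsin(√a) = 0.027530 rad = 1.5774°
d = R·c = 6371 × 0.027530 = 175.4 km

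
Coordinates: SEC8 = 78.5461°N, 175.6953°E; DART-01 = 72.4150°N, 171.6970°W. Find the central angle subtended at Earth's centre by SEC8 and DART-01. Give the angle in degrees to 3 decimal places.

6.864°

Δφ = -6.1311°,  Δλ = 12.6077°
a = sin²(Δφ/2) + cos φ₁ cos φ₂ sin²(Δλ/2) = 0.003583
c = 2·arcsin(√a) = 0.119792 rad = 6.8636°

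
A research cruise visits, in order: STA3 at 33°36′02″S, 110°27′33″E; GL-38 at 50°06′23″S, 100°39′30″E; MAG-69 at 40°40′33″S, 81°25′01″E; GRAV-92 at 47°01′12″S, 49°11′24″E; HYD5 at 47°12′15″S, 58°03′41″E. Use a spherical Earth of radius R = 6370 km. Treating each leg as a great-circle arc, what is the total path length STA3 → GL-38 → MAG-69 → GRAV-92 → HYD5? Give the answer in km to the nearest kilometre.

7155 km

STA3: φ = -33.60056°, λ = +110.45917°
GL-38: φ = -50.10639°, λ = +100.65833°
MAG-69: φ = -40.67583°, λ = +81.41694°
GRAV-92: φ = -47.02000°, λ = +49.19000°
HYD5: φ = -47.20417°, λ = +58.06139°
STA3→GL-38: c = 0.314360 rad, d = 2002.48 km
GL-38→MAG-69: c = 0.286237 rad, d = 1823.33 km
MAG-69→GRAV-92: c = 0.417212 rad, d = 2657.64 km
GRAV-92→HYD5: c = 0.105368 rad, d = 671.19 km
Total = 2002.48 + 1823.33 + 2657.64 + 671.19 = 7154.64 km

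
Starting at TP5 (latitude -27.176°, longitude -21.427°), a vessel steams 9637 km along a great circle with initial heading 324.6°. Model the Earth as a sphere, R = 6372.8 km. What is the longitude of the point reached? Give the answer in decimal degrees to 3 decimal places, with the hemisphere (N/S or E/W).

75.195°W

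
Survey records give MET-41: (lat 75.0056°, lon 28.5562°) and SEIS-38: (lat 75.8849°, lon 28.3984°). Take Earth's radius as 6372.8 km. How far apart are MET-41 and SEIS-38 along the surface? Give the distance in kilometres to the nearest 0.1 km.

Δφ = 0.8793°,  Δλ = -0.1578°
a = sin²(Δφ/2) + cos φ₁ cos φ₂ sin²(Δλ/2) = 0.000059
c = 2·arcsin(√a) = 0.015362 rad = 0.8802°
d = R·c = 6372.8 × 0.015362 = 97.9 km

97.9 km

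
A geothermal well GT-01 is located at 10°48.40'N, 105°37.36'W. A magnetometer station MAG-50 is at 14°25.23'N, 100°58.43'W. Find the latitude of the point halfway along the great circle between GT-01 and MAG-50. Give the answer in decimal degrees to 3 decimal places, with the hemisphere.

GT-01: φ = +10.80667°, λ = -105.62267°
MAG-50: φ = +14.42050°, λ = -100.97383°
Bx = cos φ₂ cos Δλ = 0.965308,  By = cos φ₂ sin Δλ = 0.078495
φₘ = atan2(sin φ₁ + sin φ₂, √((cos φ₁ + Bx)² + By²)) = 12.62364°
λₘ = λ₁ + atan2(By, cos φ₁ + Bx) = -103.31467°

12.624°N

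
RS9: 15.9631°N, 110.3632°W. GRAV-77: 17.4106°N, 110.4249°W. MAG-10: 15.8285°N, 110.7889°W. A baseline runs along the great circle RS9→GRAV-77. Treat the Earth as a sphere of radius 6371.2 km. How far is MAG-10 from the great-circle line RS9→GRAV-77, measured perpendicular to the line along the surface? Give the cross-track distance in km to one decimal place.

46.1 km

δ₁₃ = central angle RS9→MAG-10 = 0.007522 rad  (haversine)
θ₁₃ = bearing RS9→MAG-10 = 251.860°,  θ₁₂ = bearing RS9→GRAV-77 = 357.671°
dₓₜ = R·arcsin(sin δ₁₃ · sin(θ₁₃ − θ₁₂)) = 6371.2·arcsin(0.00752·sin(-105.811°)) = -46.111 km
|dₓₜ| = 46.111 km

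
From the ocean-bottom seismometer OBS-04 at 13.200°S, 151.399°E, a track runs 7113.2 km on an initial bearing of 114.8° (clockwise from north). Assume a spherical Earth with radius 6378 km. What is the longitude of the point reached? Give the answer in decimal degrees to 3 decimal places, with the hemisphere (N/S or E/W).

141.378°W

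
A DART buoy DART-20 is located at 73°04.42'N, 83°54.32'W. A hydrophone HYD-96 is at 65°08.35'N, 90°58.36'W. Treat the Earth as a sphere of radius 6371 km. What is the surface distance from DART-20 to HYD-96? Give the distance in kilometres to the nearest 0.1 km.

924.2 km

DART-20: φ = +73.07367°, λ = -83.90533°
HYD-96: φ = +65.13917°, λ = -90.97267°
Δφ = -7.9345°,  Δλ = -7.0673°
a = sin²(Δφ/2) + cos φ₁ cos φ₂ sin²(Δλ/2) = 0.005252
c = 2·arcsin(√a) = 0.145065 rad = 8.3116°
d = R·c = 6371 × 0.145065 = 924.2 km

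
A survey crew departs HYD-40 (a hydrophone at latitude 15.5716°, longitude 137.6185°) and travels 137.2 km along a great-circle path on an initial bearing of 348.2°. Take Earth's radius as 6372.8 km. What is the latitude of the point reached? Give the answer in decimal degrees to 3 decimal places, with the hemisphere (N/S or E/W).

16.779°N

δ = d/R = 137.2/6372.8 = 0.021529 rad
φ₂ = arcsin(sin φ₁ cos δ + cos φ₁ sin δ cos θ)
   = arcsin(0.26844·0.99977 + 0.96330·0.02153·0.97887) = 16.77889°
λ₂ = λ₁ + atan2(sin θ sin δ cos φ₁, cos δ − sin φ₁ sin φ₂) = 137.35505°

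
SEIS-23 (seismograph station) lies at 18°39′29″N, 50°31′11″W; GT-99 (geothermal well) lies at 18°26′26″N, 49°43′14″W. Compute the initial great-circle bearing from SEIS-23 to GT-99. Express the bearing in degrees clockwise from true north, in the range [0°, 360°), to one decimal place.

SEIS-23: φ = +18.65806°, λ = -50.51972°
GT-99: φ = +18.44056°, λ = -49.72056°
Δλ = 0.7992°
y = sin Δλ · cos φ₂ = 0.013231
x = cos φ₁ sin φ₂ − sin φ₁ cos φ₂ cos Δλ = -0.003767
θ = atan2(y, x) = 105.8899° → 105.8899° (mod 360°)

105.9°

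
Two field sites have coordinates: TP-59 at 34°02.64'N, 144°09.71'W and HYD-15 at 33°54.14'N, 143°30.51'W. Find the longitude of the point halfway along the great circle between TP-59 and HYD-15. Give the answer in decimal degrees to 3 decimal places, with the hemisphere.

143.835°W

TP-59: φ = +34.04400°, λ = -144.16183°
HYD-15: φ = +33.90233°, λ = -143.50850°
Bx = cos φ₂ cos Δλ = 0.829936,  By = cos φ₂ sin Δλ = 0.009464
φₘ = atan2(sin φ₁ + sin φ₂, √((cos φ₁ + Bx)² + By²)) = 33.97360°
λₘ = λ₁ + atan2(By, cos φ₁ + Bx) = -143.83489°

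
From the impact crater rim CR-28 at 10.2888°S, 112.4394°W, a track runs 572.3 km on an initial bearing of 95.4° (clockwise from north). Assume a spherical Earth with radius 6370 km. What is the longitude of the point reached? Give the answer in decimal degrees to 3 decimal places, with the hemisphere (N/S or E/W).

107.223°W

δ = d/R = 572.3/6370 = 0.089843 rad
φ₂ = arcsin(sin φ₁ cos δ + cos φ₁ sin δ cos θ)
   = arcsin(-0.17861·0.99597 + 0.98392·0.08972·-0.09411) = -10.73095°
λ₂ = λ₁ + atan2(sin θ sin δ cos φ₁, cos δ − sin φ₁ sin φ₂) = -107.22322°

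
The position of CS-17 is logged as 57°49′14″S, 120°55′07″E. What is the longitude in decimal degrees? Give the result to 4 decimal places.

120.9186°E

120° + 55′/60 + 7″/3600 = 120 + 0.91667 + 0.00194 = 120.9186°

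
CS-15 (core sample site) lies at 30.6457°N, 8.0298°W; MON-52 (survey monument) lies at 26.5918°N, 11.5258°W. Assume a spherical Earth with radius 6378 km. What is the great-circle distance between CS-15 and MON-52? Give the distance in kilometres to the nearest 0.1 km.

Δφ = -4.0539°,  Δλ = -3.4960°
a = sin²(Δφ/2) + cos φ₁ cos φ₂ sin²(Δλ/2) = 0.001967
c = 2·arcsin(√a) = 0.088727 rad = 5.0837°
d = R·c = 6378 × 0.088727 = 565.9 km

565.9 km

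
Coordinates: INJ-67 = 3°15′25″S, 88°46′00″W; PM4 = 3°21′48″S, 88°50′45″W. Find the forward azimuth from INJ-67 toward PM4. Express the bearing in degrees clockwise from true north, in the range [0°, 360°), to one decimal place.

INJ-67: φ = -3.25694°, λ = -88.76667°
PM4: φ = -3.36333°, λ = -88.84583°
Δλ = -0.0792°
y = sin Δλ · cos φ₂ = -0.001379
x = cos φ₁ sin φ₂ − sin φ₁ cos φ₂ cos Δλ = -0.001857
θ = atan2(y, x) = -143.3942° → 216.6058° (mod 360°)

216.6°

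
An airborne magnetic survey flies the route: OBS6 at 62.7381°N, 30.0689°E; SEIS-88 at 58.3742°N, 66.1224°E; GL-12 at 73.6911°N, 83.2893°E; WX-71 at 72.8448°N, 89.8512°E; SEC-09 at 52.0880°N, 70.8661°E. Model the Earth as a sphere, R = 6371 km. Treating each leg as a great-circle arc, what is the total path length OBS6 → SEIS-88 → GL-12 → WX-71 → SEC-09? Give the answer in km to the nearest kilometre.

OBS6→SEIS-88: c = 0.314030 rad, d = 2000.69 km
SEIS-88→GL-12: c = 0.291133 rad, d = 1854.81 km
GL-12→WX-71: c = 0.036105 rad, d = 230.02 km
WX-71→SEC-09: c = 0.389144 rad, d = 2479.23 km
Total = 2000.69 + 1854.81 + 230.02 + 2479.23 = 6564.75 km

6565 km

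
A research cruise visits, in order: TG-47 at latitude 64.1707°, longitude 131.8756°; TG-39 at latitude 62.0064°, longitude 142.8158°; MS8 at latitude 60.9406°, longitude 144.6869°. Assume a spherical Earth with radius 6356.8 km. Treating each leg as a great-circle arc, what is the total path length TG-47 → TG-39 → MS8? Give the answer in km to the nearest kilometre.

753 km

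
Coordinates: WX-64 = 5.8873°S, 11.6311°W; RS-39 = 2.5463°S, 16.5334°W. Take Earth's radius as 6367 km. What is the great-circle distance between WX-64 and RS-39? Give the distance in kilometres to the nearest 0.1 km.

658.0 km

Δφ = 3.3410°,  Δλ = -4.9023°
a = sin²(Δφ/2) + cos φ₁ cos φ₂ sin²(Δλ/2) = 0.002667
c = 2·arcsin(√a) = 0.103340 rad = 5.9210°
d = R·c = 6367 × 0.103340 = 658.0 km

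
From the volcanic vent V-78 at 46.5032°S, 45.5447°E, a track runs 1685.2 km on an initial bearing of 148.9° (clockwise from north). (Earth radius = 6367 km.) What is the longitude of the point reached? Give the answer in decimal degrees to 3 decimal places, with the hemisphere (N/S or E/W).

60.614°E

δ = d/R = 1685.2/6367 = 0.264677 rad
φ₂ = arcsin(sin φ₁ cos δ + cos φ₁ sin δ cos θ)
   = arcsin(-0.72541·0.96518 + 0.68831·0.26160·-0.85627) = -58.68606°
λ₂ = λ₁ + atan2(sin θ sin δ cos φ₁, cos δ − sin φ₁ sin φ₂) = 60.61419°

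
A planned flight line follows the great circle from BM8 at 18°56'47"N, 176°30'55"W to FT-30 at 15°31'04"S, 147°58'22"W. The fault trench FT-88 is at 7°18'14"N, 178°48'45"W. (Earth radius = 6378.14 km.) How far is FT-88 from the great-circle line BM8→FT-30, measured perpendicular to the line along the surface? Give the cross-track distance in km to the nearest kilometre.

1041 km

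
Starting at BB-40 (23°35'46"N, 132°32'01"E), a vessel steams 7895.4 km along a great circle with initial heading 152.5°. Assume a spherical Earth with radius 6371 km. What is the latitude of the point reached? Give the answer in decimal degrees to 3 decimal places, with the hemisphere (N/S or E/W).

39.665°S

BB-40: φ = +23.59611°, λ = +132.53361°
δ = d/R = 7895.4/6371 = 1.239272 rad
φ₂ = arcsin(sin φ₁ cos δ + cos φ₁ sin δ cos θ)
   = arcsin(0.40029·0.32549 + 0.91639·0.94555·-0.88701) = -39.66506°
λ₂ = λ₁ + atan2(sin θ sin δ cos φ₁, cos δ − sin φ₁ sin φ₂) = 167.08708°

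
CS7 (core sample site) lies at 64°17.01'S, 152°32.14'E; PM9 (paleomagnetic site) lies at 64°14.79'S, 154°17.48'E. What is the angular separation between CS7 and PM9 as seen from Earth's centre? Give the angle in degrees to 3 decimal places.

0.763°

CS7: φ = -64.28350°, λ = +152.53567°
PM9: φ = -64.24650°, λ = +154.29133°
Δφ = 0.0370°,  Δλ = 1.7557°
a = sin²(Δφ/2) + cos φ₁ cos φ₂ sin²(Δλ/2) = 0.000044
c = 2·arcsin(√a) = 0.013320 rad = 0.7632°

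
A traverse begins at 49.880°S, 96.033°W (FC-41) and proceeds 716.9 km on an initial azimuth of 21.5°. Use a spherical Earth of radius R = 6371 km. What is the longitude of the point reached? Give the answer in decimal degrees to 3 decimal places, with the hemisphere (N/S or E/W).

δ = d/R = 716.9/6371 = 0.112526 rad
φ₂ = arcsin(sin φ₁ cos δ + cos φ₁ sin δ cos θ)
   = arcsin(-0.76470·0.99368 + 0.64439·0.11229·0.93042) = -43.83133°
λ₂ = λ₁ + atan2(sin θ sin δ cos φ₁, cos δ − sin φ₁ sin φ₂) = -92.76258°

92.763°W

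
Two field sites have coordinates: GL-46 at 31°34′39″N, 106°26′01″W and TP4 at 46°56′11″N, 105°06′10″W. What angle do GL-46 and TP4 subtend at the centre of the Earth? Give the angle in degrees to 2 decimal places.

15.39°

GL-46: φ = +31.57750°, λ = -106.43361°
TP4: φ = +46.93639°, λ = -105.10278°
Δφ = 15.3589°,  Δλ = 1.3308°
a = sin²(Δφ/2) + cos φ₁ cos φ₂ sin²(Δλ/2) = 0.017936
c = 2·arcsin(√a) = 0.268655 rad = 15.3928°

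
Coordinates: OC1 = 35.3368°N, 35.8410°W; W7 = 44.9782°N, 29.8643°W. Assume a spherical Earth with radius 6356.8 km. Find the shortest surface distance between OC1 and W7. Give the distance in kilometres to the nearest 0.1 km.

1182.8 km

Δφ = 9.6414°,  Δλ = 5.9767°
a = sin²(Δφ/2) + cos φ₁ cos φ₂ sin²(Δλ/2) = 0.008631
c = 2·arcsin(√a) = 0.186071 rad = 10.6611°
d = R·c = 6356.8 × 0.186071 = 1182.8 km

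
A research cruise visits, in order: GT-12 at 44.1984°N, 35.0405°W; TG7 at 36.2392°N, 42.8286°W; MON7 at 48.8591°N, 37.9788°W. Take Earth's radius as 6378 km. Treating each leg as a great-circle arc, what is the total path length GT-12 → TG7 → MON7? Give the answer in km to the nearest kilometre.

GT-12→TG7: c = 0.173230 rad, d = 1104.86 km
TG7→MON7: c = 0.228792 rad, d = 1459.23 km
Total = 1104.86 + 1459.23 = 2564.09 km

2564 km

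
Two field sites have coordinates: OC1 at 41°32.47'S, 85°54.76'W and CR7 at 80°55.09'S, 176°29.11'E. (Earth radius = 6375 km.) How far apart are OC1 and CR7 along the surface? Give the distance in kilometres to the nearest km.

OC1: φ = -41.54117°, λ = -85.91267°
CR7: φ = -80.91817°, λ = +176.48517°
Δφ = -39.3770°,  Δλ = -97.6022°
a = sin²(Δφ/2) + cos φ₁ cos φ₂ sin²(Δλ/2) = 0.180393
c = 2·arcsin(√a) = 0.877319 rad = 50.2667°
d = R·c = 6375 × 0.877319 = 5592.9 km

5593 km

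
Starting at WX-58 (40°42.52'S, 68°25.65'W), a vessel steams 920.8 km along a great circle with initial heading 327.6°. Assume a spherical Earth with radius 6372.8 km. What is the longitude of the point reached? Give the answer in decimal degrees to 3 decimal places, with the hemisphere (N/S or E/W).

WX-58: φ = -40.70867°, λ = -68.42750°
δ = d/R = 920.8/6372.8 = 0.144489 rad
φ₂ = arcsin(sin φ₁ cos δ + cos φ₁ sin δ cos θ)
   = arcsin(-0.65221·0.98958 + 0.75804·0.14399·0.84433) = -33.59100°
λ₂ = λ₁ + atan2(sin θ sin δ cos φ₁, cos δ − sin φ₁ sin φ₂) = -73.74177°

73.742°W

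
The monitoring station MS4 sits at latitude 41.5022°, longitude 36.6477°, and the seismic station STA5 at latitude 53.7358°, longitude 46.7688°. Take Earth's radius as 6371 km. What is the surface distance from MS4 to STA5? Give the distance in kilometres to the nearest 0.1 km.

1554.0 km

Δφ = 12.2336°,  Δλ = 10.1211°
a = sin²(Δφ/2) + cos φ₁ cos φ₂ sin²(Δλ/2) = 0.014801
c = 2·arcsin(√a) = 0.243923 rad = 13.9757°
d = R·c = 6371 × 0.243923 = 1554.0 km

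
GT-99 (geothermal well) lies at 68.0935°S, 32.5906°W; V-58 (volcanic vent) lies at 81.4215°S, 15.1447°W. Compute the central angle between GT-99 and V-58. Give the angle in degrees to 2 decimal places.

13.95°

Δφ = -13.3280°,  Δλ = 17.4459°
a = sin²(Δφ/2) + cos φ₁ cos φ₂ sin²(Δλ/2) = 0.014747
c = 2·arcsin(√a) = 0.243474 rad = 13.9500°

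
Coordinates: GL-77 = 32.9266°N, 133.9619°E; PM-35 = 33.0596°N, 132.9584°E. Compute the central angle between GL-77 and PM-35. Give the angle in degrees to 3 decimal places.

Δφ = 0.1330°,  Δλ = -1.0035°
a = sin²(Δφ/2) + cos φ₁ cos φ₂ sin²(Δλ/2) = 0.000055
c = 2·arcsin(√a) = 0.014872 rad = 0.8521°

0.852°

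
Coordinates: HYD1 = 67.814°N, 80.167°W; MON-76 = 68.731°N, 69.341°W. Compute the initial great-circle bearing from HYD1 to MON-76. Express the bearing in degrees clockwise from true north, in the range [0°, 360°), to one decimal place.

72.1°

Δλ = 10.8260°
y = sin Δλ · cos φ₂ = 0.068134
x = cos φ₁ sin φ₂ − sin φ₁ cos φ₂ cos Δλ = 0.021982
θ = atan2(y, x) = 72.1186° → 72.1186° (mod 360°)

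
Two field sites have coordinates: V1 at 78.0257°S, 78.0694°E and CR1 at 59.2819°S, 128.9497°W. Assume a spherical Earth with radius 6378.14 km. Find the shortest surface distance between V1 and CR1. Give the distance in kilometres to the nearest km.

4643 km

Δφ = 18.7438°,  Δλ = 152.9809°
a = sin²(Δφ/2) + cos φ₁ cos φ₂ sin²(Δλ/2) = 0.126714
c = 2·arcsin(√a) = 0.727902 rad = 41.7057°
d = R·c = 6378.14 × 0.727902 = 4642.7 km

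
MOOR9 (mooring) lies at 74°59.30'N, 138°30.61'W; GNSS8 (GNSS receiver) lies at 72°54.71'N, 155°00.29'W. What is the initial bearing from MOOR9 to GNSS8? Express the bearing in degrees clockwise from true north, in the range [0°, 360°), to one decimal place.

MOOR9: φ = +74.98833°, λ = -138.51017°
GNSS8: φ = +72.91183°, λ = -155.00483°
Δλ = -16.4947°
y = sin Δλ · cos φ₂ = -0.083430
x = cos φ₁ sin φ₂ − sin φ₁ cos φ₂ cos Δλ = -0.024554
θ = atan2(y, x) = -106.3994° → 253.6006° (mod 360°)

253.6°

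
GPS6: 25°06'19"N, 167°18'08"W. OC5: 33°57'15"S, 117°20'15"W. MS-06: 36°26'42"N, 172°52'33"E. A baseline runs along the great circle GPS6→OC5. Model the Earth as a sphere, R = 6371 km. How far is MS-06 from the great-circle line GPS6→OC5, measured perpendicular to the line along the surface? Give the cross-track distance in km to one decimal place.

407.8 km

GPS6: φ = +25.10528°, λ = -167.30222°
OC5: φ = -33.95417°, λ = -117.33750°
MS-06: φ = +36.44500°, λ = +172.87583°
δ₁₃ = central angle GPS6→MS-06 = 0.355939 rad  (haversine)
θ₁₃ = bearing GPS6→MS-06 = 308.483°,  θ₁₂ = bearing GPS6→OC5 = 139.060°
dₓₜ = R·arcsin(sin δ₁₃ · sin(θ₁₃ − θ₁₂)) = 6371·arcsin(0.34847·sin(169.423°)) = 407.807 km
|dₓₜ| = 407.807 km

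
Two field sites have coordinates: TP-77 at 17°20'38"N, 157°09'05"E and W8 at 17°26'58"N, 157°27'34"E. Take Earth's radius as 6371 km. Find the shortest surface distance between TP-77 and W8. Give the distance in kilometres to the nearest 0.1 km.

34.7 km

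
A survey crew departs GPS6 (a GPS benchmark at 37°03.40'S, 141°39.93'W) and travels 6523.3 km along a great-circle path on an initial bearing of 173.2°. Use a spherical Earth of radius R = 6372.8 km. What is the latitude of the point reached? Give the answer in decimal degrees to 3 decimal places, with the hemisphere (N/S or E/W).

81.993°S

GPS6: φ = -37.05667°, λ = -141.66550°
δ = d/R = 6523.3/6372.8 = 1.023616 rad
φ₂ = arcsin(sin φ₁ cos δ + cos φ₁ sin δ cos θ)
   = arcsin(-0.60260·0.52028 + 0.79804·0.85399·-0.99297) = -81.99330°
λ₂ = λ₁ + atan2(sin θ sin δ cos φ₁, cos δ − sin φ₁ sin φ₂) = -8.21323°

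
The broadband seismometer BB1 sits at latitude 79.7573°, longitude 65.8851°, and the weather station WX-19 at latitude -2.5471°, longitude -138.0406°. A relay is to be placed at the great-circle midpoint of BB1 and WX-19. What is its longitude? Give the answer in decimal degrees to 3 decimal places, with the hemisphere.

Bx = cos φ₂ cos Δλ = -0.913169,  By = cos φ₂ sin Δλ = 0.405151
φₘ = atan2(sin φ₁ + sin φ₂, √((cos φ₁ + Bx)² + By²)) = 48.21842°
λₘ = λ₁ + atan2(By, cos φ₁ + Bx) = -142.96803°

142.968°W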